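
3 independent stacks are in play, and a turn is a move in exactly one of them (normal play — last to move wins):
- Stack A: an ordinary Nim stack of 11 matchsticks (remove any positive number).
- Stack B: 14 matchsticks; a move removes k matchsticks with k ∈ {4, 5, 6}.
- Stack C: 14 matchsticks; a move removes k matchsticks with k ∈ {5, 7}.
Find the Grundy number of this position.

Stack A is a plain Nim stack of size 11, so its Grundy value is 11.
For stack B, compute g(0), g(1), … with moves {4, 5, 6}:
k:     0  1  2  3  4  5  6  7  8  9 10 11 12 13 14
g(k):  0  0  0  0  1  1  1  1  2  2  0  0  0  0  1
So g(14) = 1.
For stack C, compute g(0), g(1), … with moves {5, 7}:
g(0) = mex{} = 0
g(1) = mex{} = 0
g(2) = mex{} = 0
g(3) = mex{} = 0
g(4) = mex{} = 0
g(5) = mex{0} = 1
g(6) = mex{0} = 1
g(7) = mex{0} = 1
g(8) = mex{0} = 1
g(9) = mex{0} = 1
g(10) = mex{0,1} = 2
g(11) = mex{0,1} = 2
g(12) = mex{1} = 0
g(13) = mex{1} = 0
g(14) = mex{1} = 0
So g(14) = 0.
By the Sprague-Grundy theorem, the Grundy value of a sum of independent games is the XOR of the component values.
Combined value = 11 XOR 1 XOR 0 = 10.

10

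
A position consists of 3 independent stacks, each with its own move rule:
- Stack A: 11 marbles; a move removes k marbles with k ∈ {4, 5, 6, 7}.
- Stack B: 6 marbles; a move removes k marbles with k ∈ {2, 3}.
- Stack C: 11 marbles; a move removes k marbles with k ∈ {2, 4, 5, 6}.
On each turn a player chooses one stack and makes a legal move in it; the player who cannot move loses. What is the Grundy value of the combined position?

Grundy values for stack A (subtraction set {4, 5, 6, 7}):
g(0) = mex{} = 0
g(1) = mex{} = 0
g(2) = mex{} = 0
g(3) = mex{} = 0
g(4) = mex{0} = 1
g(5) = mex{0} = 1
g(6) = mex{0} = 1
g(7) = mex{0} = 1
g(8) = mex{0,1} = 2
g(9) = mex{0,1} = 2
g(10) = mex{0,1} = 2
g(11) = mex{1} = 0
So g(11) = 0.
Grundy values for stack B (subtraction set {2, 3}):
k:     0  1  2  3  4  5  6
g(k):  0  0  1  1  2  0  0
So g(6) = 0.
Build the Grundy sequence for stack C with g(k) = mex{g(k−s) : s ∈ {2, 4, 5, 6}, s ≤ k}:
g(0) = mex{} = 0
g(1) = mex{} = 0
g(2) = mex{0} = 1
g(3) = mex{0} = 1
g(4) = mex{0,1} = 2
g(5) = mex{0,1} = 2
g(6) = mex{0,1,2} = 3
g(7) = mex{0,1,2} = 3
g(8) = mex{1,2,3} = 0
g(9) = mex{1,2,3} = 0
g(10) = mex{0,2,3} = 1
g(11) = mex{0,2,3} = 1
So g(11) = 1.
By the Sprague-Grundy theorem, the Grundy value of a sum of independent games is the XOR of the component values.
Combined value = 0 ⊕ 0 ⊕ 1 = 1.

1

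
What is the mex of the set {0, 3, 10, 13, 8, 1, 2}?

4

The values 0, 1, 2, 3 are all present; 4 is the first non-negative integer missing from the set.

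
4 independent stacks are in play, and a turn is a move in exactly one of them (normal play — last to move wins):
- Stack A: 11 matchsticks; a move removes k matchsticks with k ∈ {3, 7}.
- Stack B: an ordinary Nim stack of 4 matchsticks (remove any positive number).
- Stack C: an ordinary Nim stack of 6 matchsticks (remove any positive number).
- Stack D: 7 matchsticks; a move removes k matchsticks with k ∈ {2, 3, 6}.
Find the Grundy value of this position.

3

For stack A, compute g(0), g(1), … with moves {3, 7}:
k:     0  1  2  3  4  5  6  7  8  9 10 11
g(k):  0  0  0  1  1  1  0  2  2  1  0  0
So g(11) = 0.
Stack B is a plain Nim stack of size 4, so its Grundy value is 4.
Stack C is a plain Nim stack of size 6, so its Grundy value is 6.
Build the Grundy sequence for stack D with g(k) = mex{g(k−s) : s ∈ {2, 3, 6}, s ≤ k}:
g(0) = mex{} = 0
g(1) = mex{} = 0
g(2) = mex{0} = 1
g(3) = mex{0} = 1
g(4) = mex{0,1} = 2
g(5) = mex{1} = 0
g(6) = mex{0,1,2} = 3
g(7) = mex{0,2} = 1
So g(7) = 1.
The value of a disjunctive sum is the nim-sum of the parts.
Combined value = 0 ⊕ 4 ⊕ 6 ⊕ 1 = 3.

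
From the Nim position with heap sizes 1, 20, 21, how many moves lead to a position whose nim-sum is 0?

Compute the nim-sum pairwise:
1 ^ 20 = 21
21 ^ 21 = 0
The nim-sum is already 0, so every move leaves a nonzero nim-sum — there are no winning moves.

0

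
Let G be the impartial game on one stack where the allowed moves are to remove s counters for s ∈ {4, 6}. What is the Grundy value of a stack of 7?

1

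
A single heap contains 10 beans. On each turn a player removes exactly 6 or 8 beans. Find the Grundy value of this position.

1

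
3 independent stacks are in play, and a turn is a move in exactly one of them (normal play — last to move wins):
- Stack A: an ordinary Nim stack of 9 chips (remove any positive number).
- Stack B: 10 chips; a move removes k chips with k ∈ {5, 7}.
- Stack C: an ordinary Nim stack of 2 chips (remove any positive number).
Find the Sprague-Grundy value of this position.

9

Stack A is a plain Nim stack of size 9, so its Grundy value is 9.
Grundy values for stack B (subtraction set {5, 7}):
g(0) = mex{} = 0
g(1) = mex{} = 0
g(2) = mex{} = 0
g(3) = mex{} = 0
g(4) = mex{} = 0
g(5) = mex{0} = 1
g(6) = mex{0} = 1
g(7) = mex{0} = 1
g(8) = mex{0} = 1
g(9) = mex{0} = 1
g(10) = mex{0,1} = 2
So g(10) = 2.
Stack C is a plain Nim stack of size 2, so its Grundy value is 2.
The value of a disjunctive sum is the nim-sum of the parts.
Combined value = 9 XOR 2 XOR 2 = 9.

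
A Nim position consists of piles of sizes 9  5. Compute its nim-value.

12

Write each in binary and XOR column by column:
  1001  (9)
  0101  (5)
  ----
  1100  (12)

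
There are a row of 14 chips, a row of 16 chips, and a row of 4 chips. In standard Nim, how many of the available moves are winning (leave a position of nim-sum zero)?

1

Nim-sum: 14 XOR 16 XOR 4 = 26.
The overall nim-sum is X = 26. A row of size p has a winning move iff p XOR X < p (reduce it to p XOR X).
  14: 14 XOR 26 = 20 ≥ 14 — no move.
  16: 16 XOR 26 = 10 < 16 — winning move (to 10).
  4: 4 XOR 26 = 30 ≥ 4 — no move.
That gives 1 winning move.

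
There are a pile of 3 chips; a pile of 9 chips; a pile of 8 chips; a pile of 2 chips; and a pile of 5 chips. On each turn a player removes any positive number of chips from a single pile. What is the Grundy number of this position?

5

Bitwise XOR of the heap sizes:
  0011  (3)
  1001  (9)
  1000  (8)
  0010  (2)
  0101  (5)
  ----
  0101  (5)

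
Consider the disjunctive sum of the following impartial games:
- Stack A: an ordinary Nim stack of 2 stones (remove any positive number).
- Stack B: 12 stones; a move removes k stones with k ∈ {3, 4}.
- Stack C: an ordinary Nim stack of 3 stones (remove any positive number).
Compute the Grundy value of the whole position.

Stack A is a plain Nim stack of size 2, so its Grundy value is 2.
Grundy values for stack B (subtraction set {3, 4}):
g(0) = mex{} = 0
g(1) = mex{} = 0
g(2) = mex{} = 0
g(3) = mex{0} = 1
g(4) = mex{0} = 1
g(5) = mex{0} = 1
g(6) = mex{0,1} = 2
g(7) = mex{1} = 0
g(8) = mex{1} = 0
g(9) = mex{1,2} = 0
g(10) = mex{0,2} = 1
g(11) = mex{0} = 1
g(12) = mex{0} = 1
So g(12) = 1.
Stack C is a plain Nim stack of size 3, so its Grundy value is 3.
The value of a disjunctive sum is the nim-sum of the parts.
Combined value = 2 ⊕ 1 ⊕ 3 = 0.

0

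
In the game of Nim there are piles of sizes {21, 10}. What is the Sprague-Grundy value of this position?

In binary:
  10101  (21)
  01010  (10)
  -----
  11111  (31)

31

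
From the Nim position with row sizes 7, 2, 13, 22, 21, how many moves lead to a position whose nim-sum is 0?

1

In binary:
  00111  (7)
  00010  (2)
  01101  (13)
  10110  (22)
  10101  (21)
  -----
  01011  (11)
The overall nim-sum is X = 11. A row of size p has a winning move iff p XOR X < p (reduce it to p XOR X).
  7: 7 XOR 11 = 12 ≥ 7 — no move.
  2: 2 XOR 11 = 9 ≥ 2 — no move.
  13: 13 XOR 11 = 6 < 13 — winning move (to 6).
  22: 22 XOR 11 = 29 ≥ 22 — no move.
  21: 21 XOR 11 = 30 ≥ 21 — no move.
That gives 1 winning move.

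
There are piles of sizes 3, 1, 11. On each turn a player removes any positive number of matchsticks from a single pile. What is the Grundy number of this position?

9

Compute the nim-sum pairwise:
3 ^ 1 = 2
2 ^ 11 = 9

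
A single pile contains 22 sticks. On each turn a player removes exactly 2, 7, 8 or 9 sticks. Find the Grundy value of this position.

Build the Grundy sequence with g(k) = mex{g(k−s) : s ∈ {2, 7, 8, 9}, s ≤ k}:
k:     0  1  2  3  4  5  6  7  8  9 10 11 12 13 14 15 16 17 18 19 20 21 22
g(k):  0  0  1  1  0  0  1  1  2  2  3  3  2  2  3  0  0  1  1  0  0  1  1
So g(22) = 1.

1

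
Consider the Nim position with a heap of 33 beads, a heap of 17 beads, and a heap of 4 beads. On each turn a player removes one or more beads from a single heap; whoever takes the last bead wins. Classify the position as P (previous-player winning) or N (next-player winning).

In binary:
  100001  (33)
  010001  (17)
  000100  (4)
  ------
  110100  (52)
The nim-sum is 52 ≠ 0, so this is an N-position: the player to move can win.

N-position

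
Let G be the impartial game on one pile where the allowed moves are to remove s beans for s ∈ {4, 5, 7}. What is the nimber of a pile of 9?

Compute g(0), g(1), … for moves {4, 5, 7}:
g(0) = mex{} = 0
g(1) = mex{} = 0
g(2) = mex{} = 0
g(3) = mex{} = 0
g(4) = mex{0} = 1
g(5) = mex{0} = 1
g(6) = mex{0} = 1
g(7) = mex{0} = 1
g(8) = mex{0,1} = 2
g(9) = mex{0,1} = 2
So g(9) = 2.

2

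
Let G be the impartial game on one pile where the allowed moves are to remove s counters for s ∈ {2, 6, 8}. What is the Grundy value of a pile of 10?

3

Compute g(0), g(1), … for moves {2, 6, 8}:
g(0) = mex{} = 0
g(1) = mex{} = 0
g(2) = mex{0} = 1
g(3) = mex{0} = 1
g(4) = mex{1} = 0
g(5) = mex{1} = 0
g(6) = mex{0} = 1
g(7) = mex{0} = 1
g(8) = mex{0,1} = 2
g(9) = mex{0,1} = 2
g(10) = mex{0,1,2} = 3
So g(10) = 3.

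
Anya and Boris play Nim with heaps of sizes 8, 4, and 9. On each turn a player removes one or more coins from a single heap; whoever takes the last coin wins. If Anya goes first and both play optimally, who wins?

Anya wins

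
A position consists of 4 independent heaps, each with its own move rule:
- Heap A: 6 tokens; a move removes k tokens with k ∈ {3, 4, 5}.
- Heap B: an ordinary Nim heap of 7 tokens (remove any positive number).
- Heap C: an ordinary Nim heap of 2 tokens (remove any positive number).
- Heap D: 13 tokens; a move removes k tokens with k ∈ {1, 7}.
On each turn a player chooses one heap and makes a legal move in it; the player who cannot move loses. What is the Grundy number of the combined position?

6

Build the Grundy sequence for heap A with g(k) = mex{g(k−s) : s ∈ {3, 4, 5}, s ≤ k}:
k:     0  1  2  3  4  5  6
g(k):  0  0  0  1  1  1  2
So g(6) = 2.
Heap B is a plain Nim heap of size 7, so its Grundy value is 7.
Heap C is a plain Nim heap of size 2, so its Grundy value is 2.
Build the Grundy sequence for heap D with g(k) = mex{g(k−s) : s ∈ {1, 7}, s ≤ k}:
k:     0  1  2  3  4  5  6  7  8  9 10 11 12 13
g(k):  0  1  0  1  0  1  0  1  0  1  0  1  0  1
So g(13) = 1.
By the Sprague-Grundy theorem, the Grundy value of a sum of independent games is the XOR of the component values.
Combined value = 2 ⊕ 7 ⊕ 2 ⊕ 1 = 6.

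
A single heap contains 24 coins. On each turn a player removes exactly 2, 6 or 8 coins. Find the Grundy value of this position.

3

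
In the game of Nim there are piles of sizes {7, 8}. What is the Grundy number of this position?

15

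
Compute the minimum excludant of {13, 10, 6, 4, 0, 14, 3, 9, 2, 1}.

5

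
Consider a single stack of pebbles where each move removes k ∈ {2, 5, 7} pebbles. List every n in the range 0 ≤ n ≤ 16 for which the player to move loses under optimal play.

0, 1, 4, 10, 13, 14

Grundy values for subtraction set {2, 5, 7}:
k:     0  1  2  3  4  5  6  7  8  9 10 11 12 13 14 15 16
g(k):  0  0  1  1  0  2  1  3  2  2  0  3  1  0  0  1  1
The P-positions (g = 0) in 0..16 are 0, 1, 4, 10, 13, 14.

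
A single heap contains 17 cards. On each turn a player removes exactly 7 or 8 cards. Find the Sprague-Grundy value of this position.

0

Compute g(0), g(1), … for moves {7, 8}:
k:     0  1  2  3  4  5  6  7  8  9 10 11 12 13 14 15 16 17
g(k):  0  0  0  0  0  0  0  1  1  1  1  1  1  1  2  0  0  0
So g(17) = 0.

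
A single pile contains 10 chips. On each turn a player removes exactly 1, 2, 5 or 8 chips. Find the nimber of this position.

1

Grundy values for subtraction set {1, 2, 5, 8}:
g(0) = mex{} = 0
g(1) = mex{0} = 1
g(2) = mex{0,1} = 2
g(3) = mex{1,2} = 0
g(4) = mex{0,2} = 1
g(5) = mex{0,1} = 2
g(6) = mex{1,2} = 0
g(7) = mex{0,2} = 1
g(8) = mex{0,1} = 2
g(9) = mex{1,2} = 0
g(10) = mex{0,2} = 1
So g(10) = 1.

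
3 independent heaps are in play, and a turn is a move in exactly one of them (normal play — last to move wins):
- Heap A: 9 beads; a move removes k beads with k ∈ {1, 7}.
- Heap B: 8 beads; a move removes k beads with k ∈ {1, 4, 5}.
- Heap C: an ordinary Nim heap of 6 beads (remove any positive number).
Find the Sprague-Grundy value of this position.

7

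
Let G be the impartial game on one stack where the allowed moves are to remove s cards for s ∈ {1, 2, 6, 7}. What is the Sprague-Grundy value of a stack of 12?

1

Grundy values for subtraction set {1, 2, 6, 7}:
g(0) = mex{} = 0
g(1) = mex{0} = 1
g(2) = mex{0,1} = 2
g(3) = mex{1,2} = 0
g(4) = mex{0,2} = 1
g(5) = mex{0,1} = 2
g(6) = mex{0,1,2} = 3
g(7) = mex{0,1,2,3} = 4
g(8) = mex{1,2,3,4} = 0
g(9) = mex{0,2,4} = 1
g(10) = mex{0,1} = 2
g(11) = mex{1,2} = 0
g(12) = mex{0,2,3} = 1
So g(12) = 1.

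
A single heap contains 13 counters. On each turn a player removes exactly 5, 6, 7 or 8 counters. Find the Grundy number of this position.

0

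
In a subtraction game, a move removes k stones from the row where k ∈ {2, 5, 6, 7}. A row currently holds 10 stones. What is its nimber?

3

Build the Grundy sequence with g(k) = mex{g(k−s) : s ∈ {2, 5, 6, 7}, s ≤ k}:
g(0) = mex{} = 0
g(1) = mex{} = 0
g(2) = mex{0} = 1
g(3) = mex{0} = 1
g(4) = mex{1} = 0
g(5) = mex{0,1} = 2
g(6) = mex{0} = 1
g(7) = mex{0,1,2} = 3
g(8) = mex{0,1} = 2
g(9) = mex{0,1,3} = 2
g(10) = mex{0,1,2} = 3
So g(10) = 3.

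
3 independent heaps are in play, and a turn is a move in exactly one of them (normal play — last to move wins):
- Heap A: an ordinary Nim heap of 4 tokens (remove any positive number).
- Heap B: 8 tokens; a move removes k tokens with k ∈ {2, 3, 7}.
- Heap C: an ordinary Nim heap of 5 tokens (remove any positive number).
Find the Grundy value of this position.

Heap A is a plain Nim heap of size 4, so its Grundy value is 4.
Build the Grundy sequence for heap B with g(k) = mex{g(k−s) : s ∈ {2, 3, 7}, s ≤ k}:
g(0) = mex{} = 0
g(1) = mex{} = 0
g(2) = mex{0} = 1
g(3) = mex{0} = 1
g(4) = mex{0,1} = 2
g(5) = mex{1} = 0
g(6) = mex{1,2} = 0
g(7) = mex{0,2} = 1
g(8) = mex{0} = 1
So g(8) = 1.
Heap C is a plain Nim heap of size 5, so its Grundy value is 5.
The value of a disjunctive sum is the nim-sum of the parts.
Combined value = 4 ⊕ 1 ⊕ 5 = 0.

0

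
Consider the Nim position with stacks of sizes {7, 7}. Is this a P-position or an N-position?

Nim-sum: 7 ^ 7 = 0.
The nim-sum is 0, so this is a P-position: the player to move is in a losing position under optimal play.

P-position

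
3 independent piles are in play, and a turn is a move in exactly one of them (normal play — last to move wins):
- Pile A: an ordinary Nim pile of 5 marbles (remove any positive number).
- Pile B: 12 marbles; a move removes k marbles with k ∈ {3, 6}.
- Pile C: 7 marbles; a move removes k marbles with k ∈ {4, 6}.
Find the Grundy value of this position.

Pile A is a plain Nim pile of size 5, so its Grundy value is 5.
For pile B, compute g(0), g(1), … with moves {3, 6}:
k:     0  1  2  3  4  5  6  7  8  9 10 11 12
g(k):  0  0  0  1  1  1  2  2  2  0  0  0  1
So g(12) = 1.
Grundy values for pile C (subtraction set {4, 6}):
k:     0  1  2  3  4  5  6  7
g(k):  0  0  0  0  1  1  1  1
So g(7) = 1.
The value of a disjunctive sum is the nim-sum of the parts.
Combined value = 5 XOR 1 XOR 1 = 5.

5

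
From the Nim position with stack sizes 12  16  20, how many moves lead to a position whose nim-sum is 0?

1

Nim-sum: 12 XOR 16 XOR 20 = 8.
The overall nim-sum is X = 8. A stack of size p has a winning move iff p XOR X < p (reduce it to p XOR X).
  12: 12 XOR 8 = 4 < 12 — winning move (to 4).
  16: 16 XOR 8 = 24 ≥ 16 — no move.
  20: 20 XOR 8 = 28 ≥ 20 — no move.
That gives 1 winning move.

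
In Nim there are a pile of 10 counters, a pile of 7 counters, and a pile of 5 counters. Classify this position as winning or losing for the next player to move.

Compute the nim-sum pairwise:
10 ⊕ 7 = 13
13 ⊕ 5 = 8
The nim-sum is 8 ≠ 0, so this is an N-position: the player to move can win.

Winning position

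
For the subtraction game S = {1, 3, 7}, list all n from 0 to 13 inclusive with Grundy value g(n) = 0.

0, 2, 4, 6, 8, 10, 12

Grundy values for subtraction set {1, 3, 7}:
k:     0  1  2  3  4  5  6  7  8  9 10 11 12 13
g(k):  0  1  0  1  0  1  0  1  0  1  0  1  0  1
The P-positions (g = 0) in 0..13 are 0, 2, 4, 6, 8, 10, 12.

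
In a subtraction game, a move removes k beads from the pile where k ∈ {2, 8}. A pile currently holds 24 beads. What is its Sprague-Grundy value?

Grundy values for subtraction set {2, 8}:
k:     0  1  2  3  4  5  6  7  8  9 10 11 12 13 14 15 16 17 18 19 20 21 22 23 24
g(k):  0  0  1  1  0  0  1  1  2  2  0  0  1  1  0  0  1  1  2  2  0  0  1  1  0
So g(24) = 0.

0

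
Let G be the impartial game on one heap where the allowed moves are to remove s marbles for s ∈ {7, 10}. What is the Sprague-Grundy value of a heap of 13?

Compute g(0), g(1), … for moves {7, 10}:
k:     0  1  2  3  4  5  6  7  8  9 10 11 12 13
g(k):  0  0  0  0  0  0  0  1  1  1  1  1  1  1
So g(13) = 1.

1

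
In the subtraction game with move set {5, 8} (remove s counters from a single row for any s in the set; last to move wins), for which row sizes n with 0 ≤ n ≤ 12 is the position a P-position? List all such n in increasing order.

0, 1, 2, 3, 4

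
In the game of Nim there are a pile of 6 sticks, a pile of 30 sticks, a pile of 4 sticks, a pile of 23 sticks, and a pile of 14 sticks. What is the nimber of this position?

Nim-sum: 6 ⊕ 30 ⊕ 4 ⊕ 23 ⊕ 14 = 5.

5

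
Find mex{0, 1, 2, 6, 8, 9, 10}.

3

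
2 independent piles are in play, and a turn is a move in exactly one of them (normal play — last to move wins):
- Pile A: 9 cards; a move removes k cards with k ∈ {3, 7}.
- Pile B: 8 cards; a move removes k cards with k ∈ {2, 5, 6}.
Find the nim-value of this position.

Grundy values for pile A (subtraction set {3, 7}):
k:     0  1  2  3  4  5  6  7  8  9
g(k):  0  0  0  1  1  1  0  2  2  1
So g(9) = 1.
Grundy values for pile B (subtraction set {2, 5, 6}):
k:     0  1  2  3  4  5  6  7  8
g(k):  0  0  1  1  0  2  1  3  0
So g(8) = 0.
By the Sprague-Grundy theorem, the Grundy value of a sum of independent games is the XOR of the component values.
Combined value = 1 XOR 0 = 1.

1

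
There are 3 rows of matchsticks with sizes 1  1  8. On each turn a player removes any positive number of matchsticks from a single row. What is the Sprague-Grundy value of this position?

8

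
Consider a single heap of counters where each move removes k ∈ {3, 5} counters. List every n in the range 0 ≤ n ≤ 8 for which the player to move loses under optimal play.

0, 1, 2, 8

Grundy values for subtraction set {3, 5}:
k:     0  1  2  3  4  5  6  7  8
g(k):  0  0  0  1  1  1  2  2  0
The P-positions (g = 0) in 0..8 are 0, 1, 2, 8.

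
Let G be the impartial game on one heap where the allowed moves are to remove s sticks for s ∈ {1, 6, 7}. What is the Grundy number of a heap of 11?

Compute g(0), g(1), … for moves {1, 6, 7}:
g(0) = mex{} = 0
g(1) = mex{0} = 1
g(2) = mex{1} = 0
g(3) = mex{0} = 1
g(4) = mex{1} = 0
g(5) = mex{0} = 1
g(6) = mex{0,1} = 2
g(7) = mex{0,1,2} = 3
g(8) = mex{0,1,3} = 2
g(9) = mex{0,1,2} = 3
g(10) = mex{0,1,3} = 2
g(11) = mex{0,1,2} = 3
So g(11) = 3.

3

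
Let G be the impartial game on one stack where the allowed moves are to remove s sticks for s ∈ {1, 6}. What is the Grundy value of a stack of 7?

0

Compute g(0), g(1), … for moves {1, 6}:
k:     0  1  2  3  4  5  6  7
g(k):  0  1  0  1  0  1  2  0
So g(7) = 0.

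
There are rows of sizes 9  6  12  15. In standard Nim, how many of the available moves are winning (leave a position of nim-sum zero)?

3

Nim-sum: 9 ^ 6 ^ 12 ^ 15 = 12.
The overall nim-sum is X = 12. A row of size p has a winning move iff p XOR X < p (reduce it to p XOR X).
  9: 9 XOR 12 = 5 < 9 — winning move (to 5).
  6: 6 XOR 12 = 10 ≥ 6 — no move.
  12: 12 XOR 12 = 0 < 12 — winning move (to 0).
  15: 15 XOR 12 = 3 < 15 — winning move (to 3).
That gives 3 winning moves.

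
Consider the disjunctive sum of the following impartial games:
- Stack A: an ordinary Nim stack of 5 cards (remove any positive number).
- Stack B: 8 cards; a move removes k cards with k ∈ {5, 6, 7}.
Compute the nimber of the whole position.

Stack A is a plain Nim stack of size 5, so its Grundy value is 5.
For stack B, compute g(0), g(1), … with moves {5, 6, 7}:
k:     0  1  2  3  4  5  6  7  8
g(k):  0  0  0  0  0  1  1  1  1
So g(8) = 1.
By the Sprague-Grundy theorem, the Grundy value of a sum of independent games is the XOR of the component values.
Combined value = 5 ⊕ 1 = 4.

4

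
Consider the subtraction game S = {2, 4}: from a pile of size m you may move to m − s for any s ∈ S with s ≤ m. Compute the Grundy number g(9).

1

Grundy values for subtraction set {2, 4}:
k:     0  1  2  3  4  5  6  7  8  9
g(k):  0  0  1  1  2  2  0  0  1  1
So g(9) = 1.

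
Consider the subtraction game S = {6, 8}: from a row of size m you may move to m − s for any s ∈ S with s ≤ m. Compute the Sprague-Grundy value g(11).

1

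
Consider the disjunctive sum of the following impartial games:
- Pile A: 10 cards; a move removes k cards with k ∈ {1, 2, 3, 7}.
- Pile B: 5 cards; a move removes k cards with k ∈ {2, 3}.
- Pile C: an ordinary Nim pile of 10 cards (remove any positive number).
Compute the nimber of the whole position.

8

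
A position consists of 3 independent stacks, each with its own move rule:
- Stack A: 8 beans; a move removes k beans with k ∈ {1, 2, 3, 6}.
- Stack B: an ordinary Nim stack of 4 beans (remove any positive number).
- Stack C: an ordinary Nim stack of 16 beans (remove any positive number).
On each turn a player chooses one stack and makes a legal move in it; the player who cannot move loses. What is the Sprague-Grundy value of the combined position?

20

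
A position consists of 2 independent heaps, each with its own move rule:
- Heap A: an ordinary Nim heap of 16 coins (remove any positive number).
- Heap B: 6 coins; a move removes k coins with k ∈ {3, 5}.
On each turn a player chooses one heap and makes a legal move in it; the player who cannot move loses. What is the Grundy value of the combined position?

Heap A is a plain Nim heap of size 16, so its Grundy value is 16.
For heap B, compute g(0), g(1), … with moves {3, 5}:
g(0) = mex{} = 0
g(1) = mex{} = 0
g(2) = mex{} = 0
g(3) = mex{0} = 1
g(4) = mex{0} = 1
g(5) = mex{0} = 1
g(6) = mex{0,1} = 2
So g(6) = 2.
By the Sprague-Grundy theorem, the Grundy value of a sum of independent games is the XOR of the component values.
Combined value = 16 XOR 2 = 18.

18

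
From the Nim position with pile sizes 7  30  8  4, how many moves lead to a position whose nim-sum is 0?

1

Bitwise XOR of the heap sizes:
  00111  (7)
  11110  (30)
  01000  (8)
  00100  (4)
  -----
  10101  (21)
The overall nim-sum is X = 21. A pile of size p has a winning move iff p XOR X < p (reduce it to p XOR X).
  7: 7 XOR 21 = 18 ≥ 7 — no move.
  30: 30 XOR 21 = 11 < 30 — winning move (to 11).
  8: 8 XOR 21 = 29 ≥ 8 — no move.
  4: 4 XOR 21 = 17 ≥ 4 — no move.
That gives 1 winning move.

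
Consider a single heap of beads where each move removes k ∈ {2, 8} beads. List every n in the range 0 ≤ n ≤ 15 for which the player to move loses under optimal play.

0, 1, 4, 5, 10, 11, 14, 15

Grundy values for subtraction set {2, 8}:
k:     0  1  2  3  4  5  6  7  8  9 10 11 12 13 14 15
g(k):  0  0  1  1  0  0  1  1  2  2  0  0  1  1  0  0
The P-positions (g = 0) in 0..15 are 0, 1, 4, 5, 10, 11, 14, 15.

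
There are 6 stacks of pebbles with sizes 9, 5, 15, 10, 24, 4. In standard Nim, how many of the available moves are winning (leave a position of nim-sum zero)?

1

Bitwise XOR of the heap sizes:
  01001  (9)
  00101  (5)
  01111  (15)
  01010  (10)
  11000  (24)
  00100  (4)
  -----
  10101  (21)
The overall nim-sum is X = 21. A stack of size p has a winning move iff p XOR X < p (reduce it to p XOR X).
  9: 9 XOR 21 = 28 ≥ 9 — no move.
  5: 5 XOR 21 = 16 ≥ 5 — no move.
  15: 15 XOR 21 = 26 ≥ 15 — no move.
  10: 10 XOR 21 = 31 ≥ 10 — no move.
  24: 24 XOR 21 = 13 < 24 — winning move (to 13).
  4: 4 XOR 21 = 17 ≥ 4 — no move.
That gives 1 winning move.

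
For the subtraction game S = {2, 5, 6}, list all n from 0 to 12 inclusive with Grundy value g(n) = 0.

0, 1, 4, 8, 11, 12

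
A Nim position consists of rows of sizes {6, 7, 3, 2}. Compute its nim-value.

0

Nim-sum: 6 ^ 7 ^ 3 ^ 2 = 0.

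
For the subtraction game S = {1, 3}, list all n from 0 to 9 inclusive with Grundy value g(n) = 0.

0, 2, 4, 6, 8

Build the Grundy sequence with g(k) = mex{g(k−s) : s ∈ {1, 3}, s ≤ k}:
k:     0  1  2  3  4  5  6  7  8  9
g(k):  0  1  0  1  0  1  0  1  0  1
The P-positions (g = 0) in 0..9 are 0, 2, 4, 6, 8.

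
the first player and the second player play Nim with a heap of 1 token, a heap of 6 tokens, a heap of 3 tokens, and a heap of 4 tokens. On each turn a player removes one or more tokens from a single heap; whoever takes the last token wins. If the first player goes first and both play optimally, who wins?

the second player wins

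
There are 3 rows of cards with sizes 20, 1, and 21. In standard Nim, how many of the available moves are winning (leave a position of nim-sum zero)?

Compute the nim-sum pairwise:
20 ^ 1 = 21
21 ^ 21 = 0
The nim-sum is already 0, so every move leaves a nonzero nim-sum — there are no winning moves.

0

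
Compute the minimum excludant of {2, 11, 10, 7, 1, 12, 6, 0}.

3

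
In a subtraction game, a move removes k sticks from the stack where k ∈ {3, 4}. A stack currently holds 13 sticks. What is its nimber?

2

Grundy values for subtraction set {3, 4}:
k:     0  1  2  3  4  5  6  7  8  9 10 11 12 13
g(k):  0  0  0  1  1  1  2  0  0  0  1  1  1  2
So g(13) = 2.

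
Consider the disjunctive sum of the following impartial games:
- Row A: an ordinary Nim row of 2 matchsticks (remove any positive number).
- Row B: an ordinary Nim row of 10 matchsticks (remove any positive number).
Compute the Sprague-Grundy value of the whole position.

Row A is a plain Nim row of size 2, so its Grundy value is 2.
Row B is a plain Nim row of size 10, so its Grundy value is 10.
The value of a disjunctive sum is the nim-sum of the parts.
Combined value = 2 ⊕ 10 = 8.

8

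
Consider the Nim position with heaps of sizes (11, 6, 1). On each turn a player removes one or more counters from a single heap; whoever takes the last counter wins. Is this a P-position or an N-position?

Nim-sum: 11 ^ 6 ^ 1 = 12.
The nim-sum is 12 ≠ 0, so this is an N-position: the player to move can win.

N-position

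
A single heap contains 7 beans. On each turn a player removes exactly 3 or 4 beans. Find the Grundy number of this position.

0

Grundy values for subtraction set {3, 4}:
g(0) = mex{} = 0
g(1) = mex{} = 0
g(2) = mex{} = 0
g(3) = mex{0} = 1
g(4) = mex{0} = 1
g(5) = mex{0} = 1
g(6) = mex{0,1} = 2
g(7) = mex{1} = 0
So g(7) = 0.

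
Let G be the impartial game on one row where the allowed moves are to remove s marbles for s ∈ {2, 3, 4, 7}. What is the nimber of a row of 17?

Build the Grundy sequence with g(k) = mex{g(k−s) : s ∈ {2, 3, 4, 7}, s ≤ k}:
k:     0  1  2  3  4  5  6  7  8  9 10 11 12 13 14 15 16 17
g(k):  0  0  1  1  2  2  0  3  1  4  2  0  0  1  1  2  2  0
So g(17) = 0.

0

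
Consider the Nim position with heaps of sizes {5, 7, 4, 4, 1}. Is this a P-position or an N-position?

Nim-sum: 5 XOR 7 XOR 4 XOR 4 XOR 1 = 3.
The nim-sum is 3 ≠ 0, so this is an N-position: the player to move can win.

N-position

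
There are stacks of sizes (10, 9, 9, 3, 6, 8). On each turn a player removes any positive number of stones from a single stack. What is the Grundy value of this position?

7

Compute the nim-sum pairwise:
10 ^ 9 = 3
3 ^ 9 = 10
10 ^ 3 = 9
9 ^ 6 = 15
15 ^ 8 = 7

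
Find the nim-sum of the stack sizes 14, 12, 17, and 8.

27

Bitwise XOR of the heap sizes:
  01110  (14)
  01100  (12)
  10001  (17)
  01000  (8)
  -----
  11011  (27)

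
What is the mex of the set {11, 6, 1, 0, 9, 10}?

The values 0, 1 are all present; 2 is the first non-negative integer missing from the set.

2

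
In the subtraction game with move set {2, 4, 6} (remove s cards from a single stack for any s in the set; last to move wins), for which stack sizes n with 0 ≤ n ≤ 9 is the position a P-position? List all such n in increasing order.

Grundy values for subtraction set {2, 4, 6}:
g(0) = mex{} = 0
g(1) = mex{} = 0
g(2) = mex{0} = 1
g(3) = mex{0} = 1
g(4) = mex{0,1} = 2
g(5) = mex{0,1} = 2
g(6) = mex{0,1,2} = 3
g(7) = mex{0,1,2} = 3
g(8) = mex{1,2,3} = 0
g(9) = mex{1,2,3} = 0
The P-positions (g = 0) in 0..9 are 0, 1, 8, 9.

0, 1, 8, 9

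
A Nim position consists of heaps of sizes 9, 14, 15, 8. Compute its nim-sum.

Write each in binary and XOR column by column:
  1001  (9)
  1110  (14)
  1111  (15)
  1000  (8)
  ----
  0000  (0)

0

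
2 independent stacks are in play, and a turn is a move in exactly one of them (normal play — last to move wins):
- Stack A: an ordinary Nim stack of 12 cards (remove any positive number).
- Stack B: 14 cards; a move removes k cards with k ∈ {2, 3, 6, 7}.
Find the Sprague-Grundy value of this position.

12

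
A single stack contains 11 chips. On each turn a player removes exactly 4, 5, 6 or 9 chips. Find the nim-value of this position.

Grundy values for subtraction set {4, 5, 6, 9}:
g(0) = mex{} = 0
g(1) = mex{} = 0
g(2) = mex{} = 0
g(3) = mex{} = 0
g(4) = mex{0} = 1
g(5) = mex{0} = 1
g(6) = mex{0} = 1
g(7) = mex{0} = 1
g(8) = mex{0,1} = 2
g(9) = mex{0,1} = 2
g(10) = mex{0,1} = 2
g(11) = mex{0,1} = 2
So g(11) = 2.

2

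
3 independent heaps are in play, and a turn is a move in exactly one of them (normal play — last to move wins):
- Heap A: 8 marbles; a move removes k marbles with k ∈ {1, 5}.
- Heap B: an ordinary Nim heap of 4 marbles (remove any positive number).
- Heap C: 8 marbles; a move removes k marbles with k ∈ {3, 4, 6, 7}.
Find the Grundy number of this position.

6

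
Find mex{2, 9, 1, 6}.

0

0 is not in the set, so the mex is 0.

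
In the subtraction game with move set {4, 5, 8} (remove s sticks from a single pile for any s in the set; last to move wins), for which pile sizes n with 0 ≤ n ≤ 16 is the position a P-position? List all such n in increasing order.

0, 1, 2, 3, 12, 13, 14, 15

Build the Grundy sequence with g(k) = mex{g(k−s) : s ∈ {4, 5, 8}, s ≤ k}:
k:     0  1  2  3  4  5  6  7  8  9 10 11 12 13 14 15 16
g(k):  0  0  0  0  1  1  1  1  2  2  2  2  0  0  0  0  1
The P-positions (g = 0) in 0..16 are 0, 1, 2, 3, 12, 13, 14, 15.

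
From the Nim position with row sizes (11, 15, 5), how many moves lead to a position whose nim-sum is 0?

Nim-sum: 11 ⊕ 15 ⊕ 5 = 1.
The overall nim-sum is X = 1. A row of size p has a winning move iff p XOR X < p (reduce it to p XOR X).
  11: 11 XOR 1 = 10 < 11 — winning move (to 10).
  15: 15 XOR 1 = 14 < 15 — winning move (to 14).
  5: 5 XOR 1 = 4 < 5 — winning move (to 4).
That gives 3 winning moves.

3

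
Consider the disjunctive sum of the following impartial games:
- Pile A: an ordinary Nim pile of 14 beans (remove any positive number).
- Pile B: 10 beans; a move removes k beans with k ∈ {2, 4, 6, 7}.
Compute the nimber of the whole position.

14

Pile A is a plain Nim pile of size 14, so its Grundy value is 14.
Grundy values for pile B (subtraction set {2, 4, 6, 7}):
g(0) = mex{} = 0
g(1) = mex{} = 0
g(2) = mex{0} = 1
g(3) = mex{0} = 1
g(4) = mex{0,1} = 2
g(5) = mex{0,1} = 2
g(6) = mex{0,1,2} = 3
g(7) = mex{0,1,2} = 3
g(8) = mex{0,1,2,3} = 4
g(9) = mex{1,2,3} = 0
g(10) = mex{1,2,3,4} = 0
So g(10) = 0.
By the Sprague-Grundy theorem, the Grundy value of a sum of independent games is the XOR of the component values.
Combined value = 14 XOR 0 = 14.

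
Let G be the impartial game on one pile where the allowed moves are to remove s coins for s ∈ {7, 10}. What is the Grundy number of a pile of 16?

Grundy values for subtraction set {7, 10}:
k:     0  1  2  3  4  5  6  7  8  9 10 11 12 13 14 15 16
g(k):  0  0  0  0  0  0  0  1  1  1  1  1  1  1  2  2  2
So g(16) = 2.

2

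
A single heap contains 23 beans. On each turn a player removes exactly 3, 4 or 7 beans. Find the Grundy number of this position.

Build the Grundy sequence with g(k) = mex{g(k−s) : s ∈ {3, 4, 7}, s ≤ k}:
k:     0  1  2  3  4  5  6  7  8  9 10 11 12 13 14 15 16 17 18 19 20 21 22 23
g(k):  0  0  0  1  1  1  2  2  2  3  0  0  0  1  1  1  2  2  2  3  0  0  0  1
So g(23) = 1.

1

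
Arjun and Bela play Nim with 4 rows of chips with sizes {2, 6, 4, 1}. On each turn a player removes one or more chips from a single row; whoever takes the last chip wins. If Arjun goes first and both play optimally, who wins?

Compute the nim-sum pairwise:
2 ^ 6 = 4
4 ^ 4 = 0
0 ^ 1 = 1
The nim-sum is 1 ≠ 0, so this is an N-position: the player to move can win; Arjun has a winning move.

Arjun wins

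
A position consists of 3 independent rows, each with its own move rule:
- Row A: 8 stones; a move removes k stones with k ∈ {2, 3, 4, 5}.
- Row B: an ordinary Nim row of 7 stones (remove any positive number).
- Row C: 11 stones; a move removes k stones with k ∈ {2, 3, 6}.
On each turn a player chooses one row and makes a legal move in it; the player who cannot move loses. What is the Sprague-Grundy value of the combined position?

6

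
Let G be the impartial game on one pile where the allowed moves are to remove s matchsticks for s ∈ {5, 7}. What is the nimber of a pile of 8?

1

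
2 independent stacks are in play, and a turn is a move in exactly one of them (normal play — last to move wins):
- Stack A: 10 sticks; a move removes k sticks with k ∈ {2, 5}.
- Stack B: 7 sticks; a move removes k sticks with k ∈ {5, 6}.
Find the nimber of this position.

0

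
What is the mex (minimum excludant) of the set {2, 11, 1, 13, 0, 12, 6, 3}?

The values 0, 1, 2, 3 are all present; 4 is the first non-negative integer missing from the set.

4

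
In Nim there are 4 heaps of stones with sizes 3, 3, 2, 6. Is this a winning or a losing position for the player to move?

Winning position

In binary:
  011  (3)
  011  (3)
  010  (2)
  110  (6)
  ---
  100  (4)
The nim-sum is 4 ≠ 0, so this is an N-position: the player to move can win.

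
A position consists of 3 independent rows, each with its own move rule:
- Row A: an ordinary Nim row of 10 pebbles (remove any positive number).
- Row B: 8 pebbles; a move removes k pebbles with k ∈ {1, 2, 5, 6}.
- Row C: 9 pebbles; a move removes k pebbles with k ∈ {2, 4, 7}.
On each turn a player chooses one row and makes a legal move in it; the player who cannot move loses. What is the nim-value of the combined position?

Row A is a plain Nim row of size 10, so its Grundy value is 10.
Grundy values for row B (subtraction set {1, 2, 5, 6}):
g(0) = mex{} = 0
g(1) = mex{0} = 1
g(2) = mex{0,1} = 2
g(3) = mex{1,2} = 0
g(4) = mex{0,2} = 1
g(5) = mex{0,1} = 2
g(6) = mex{0,1,2} = 3
g(7) = mex{1,2,3} = 0
g(8) = mex{0,2,3} = 1
So g(8) = 1.
Build the Grundy sequence for row C with g(k) = mex{g(k−s) : s ∈ {2, 4, 7}, s ≤ k}:
k:     0  1  2  3  4  5  6  7  8  9
g(k):  0  0  1  1  2  2  0  3  1  0
So g(9) = 0.
By the Sprague-Grundy theorem, the Grundy value of a sum of independent games is the XOR of the component values.
Combined value = 10 XOR 1 XOR 0 = 11.

11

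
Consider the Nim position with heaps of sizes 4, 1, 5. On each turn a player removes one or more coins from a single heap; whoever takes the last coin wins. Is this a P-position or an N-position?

Compute the nim-sum pairwise:
4 ⊕ 1 = 5
5 ⊕ 5 = 0
The nim-sum is 0, so this is a P-position: the player to move is in a losing position under optimal play.

P-position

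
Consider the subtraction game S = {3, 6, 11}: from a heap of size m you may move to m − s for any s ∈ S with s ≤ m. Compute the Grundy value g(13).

1

Compute g(0), g(1), … for moves {3, 6, 11}:
g(0) = mex{} = 0
g(1) = mex{} = 0
g(2) = mex{} = 0
g(3) = mex{0} = 1
g(4) = mex{0} = 1
g(5) = mex{0} = 1
g(6) = mex{0,1} = 2
g(7) = mex{0,1} = 2
g(8) = mex{0,1} = 2
g(9) = mex{1,2} = 0
g(10) = mex{1,2} = 0
g(11) = mex{0,1,2} = 3
g(12) = mex{0,2} = 1
g(13) = mex{0,2} = 1
So g(13) = 1.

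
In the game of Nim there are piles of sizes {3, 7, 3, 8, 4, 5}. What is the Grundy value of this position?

14

Compute the nim-sum pairwise:
3 ^ 7 = 4
4 ^ 3 = 7
7 ^ 8 = 15
15 ^ 4 = 11
11 ^ 5 = 14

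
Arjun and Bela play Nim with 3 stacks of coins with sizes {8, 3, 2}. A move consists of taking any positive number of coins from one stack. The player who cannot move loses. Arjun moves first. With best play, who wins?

Arjun wins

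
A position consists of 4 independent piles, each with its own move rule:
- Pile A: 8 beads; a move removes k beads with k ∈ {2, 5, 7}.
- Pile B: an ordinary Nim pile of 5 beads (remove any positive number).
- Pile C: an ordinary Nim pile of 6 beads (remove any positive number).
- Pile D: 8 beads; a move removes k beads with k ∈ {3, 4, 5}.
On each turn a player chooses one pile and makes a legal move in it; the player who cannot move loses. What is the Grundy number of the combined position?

1

Grundy values for pile A (subtraction set {2, 5, 7}):
g(0) = mex{} = 0
g(1) = mex{} = 0
g(2) = mex{0} = 1
g(3) = mex{0} = 1
g(4) = mex{1} = 0
g(5) = mex{0,1} = 2
g(6) = mex{0} = 1
g(7) = mex{0,1,2} = 3
g(8) = mex{0,1} = 2
So g(8) = 2.
Pile B is a plain Nim pile of size 5, so its Grundy value is 5.
Pile C is a plain Nim pile of size 6, so its Grundy value is 6.
Build the Grundy sequence for pile D with g(k) = mex{g(k−s) : s ∈ {3, 4, 5}, s ≤ k}:
g(0) = mex{} = 0
g(1) = mex{} = 0
g(2) = mex{} = 0
g(3) = mex{0} = 1
g(4) = mex{0} = 1
g(5) = mex{0} = 1
g(6) = mex{0,1} = 2
g(7) = mex{0,1} = 2
g(8) = mex{1} = 0
So g(8) = 0.
The value of a disjunctive sum is the nim-sum of the parts.
Combined value = 2 ⊕ 5 ⊕ 6 ⊕ 0 = 1.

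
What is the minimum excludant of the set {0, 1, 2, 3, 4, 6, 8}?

5

The values 0, 1, 2, 3, 4 are all present; 5 is the first non-negative integer missing from the set.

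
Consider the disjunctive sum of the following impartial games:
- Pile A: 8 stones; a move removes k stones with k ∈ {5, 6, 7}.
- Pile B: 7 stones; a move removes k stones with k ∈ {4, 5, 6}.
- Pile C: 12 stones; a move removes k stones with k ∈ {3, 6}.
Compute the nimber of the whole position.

Build the Grundy sequence for pile A with g(k) = mex{g(k−s) : s ∈ {5, 6, 7}, s ≤ k}:
k:     0  1  2  3  4  5  6  7  8
g(k):  0  0  0  0  0  1  1  1  1
So g(8) = 1.
Build the Grundy sequence for pile B with g(k) = mex{g(k−s) : s ∈ {4, 5, 6}, s ≤ k}:
k:     0  1  2  3  4  5  6  7
g(k):  0  0  0  0  1  1  1  1
So g(7) = 1.
Build the Grundy sequence for pile C with g(k) = mex{g(k−s) : s ∈ {3, 6}, s ≤ k}:
g(0) = mex{} = 0
g(1) = mex{} = 0
g(2) = mex{} = 0
g(3) = mex{0} = 1
g(4) = mex{0} = 1
g(5) = mex{0} = 1
g(6) = mex{0,1} = 2
g(7) = mex{0,1} = 2
g(8) = mex{0,1} = 2
g(9) = mex{1,2} = 0
g(10) = mex{1,2} = 0
g(11) = mex{1,2} = 0
g(12) = mex{0,2} = 1
So g(12) = 1.
By the Sprague-Grundy theorem, the Grundy value of a sum of independent games is the XOR of the component values.
Combined value = 1 XOR 1 XOR 1 = 1.

1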